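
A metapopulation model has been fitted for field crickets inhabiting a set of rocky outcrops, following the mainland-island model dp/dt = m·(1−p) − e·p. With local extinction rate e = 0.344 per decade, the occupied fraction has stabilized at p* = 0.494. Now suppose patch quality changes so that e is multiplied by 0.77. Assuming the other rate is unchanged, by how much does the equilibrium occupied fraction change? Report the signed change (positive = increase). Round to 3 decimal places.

Balance m(1−p*) = e·p* gives m = e·p*/(1−p*) = 0.344×0.49400/0.50600 = 0.33584.
New p* = m/(m+e) = 0.33584/(0.33584+0.26488) = 0.55906.
Δp* = 0.55906 − 0.49400 = +0.06506.

0.065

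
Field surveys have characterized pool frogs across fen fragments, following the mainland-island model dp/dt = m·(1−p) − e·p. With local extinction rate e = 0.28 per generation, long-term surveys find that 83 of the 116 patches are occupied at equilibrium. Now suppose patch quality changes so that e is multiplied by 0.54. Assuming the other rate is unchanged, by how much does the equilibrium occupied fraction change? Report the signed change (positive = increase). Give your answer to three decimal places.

0.108

Observed p* = 83/116 = 0.71552.
Balance m(1−p*) = e·p* gives m = e·p*/(1−p*) = 0.28×0.71552/0.28448 = 0.70425.
New p* = m/(m+e) = 0.70425/(0.70425+0.15120) = 0.82325.
Δp* = 0.82325 − 0.71552 = +0.10773.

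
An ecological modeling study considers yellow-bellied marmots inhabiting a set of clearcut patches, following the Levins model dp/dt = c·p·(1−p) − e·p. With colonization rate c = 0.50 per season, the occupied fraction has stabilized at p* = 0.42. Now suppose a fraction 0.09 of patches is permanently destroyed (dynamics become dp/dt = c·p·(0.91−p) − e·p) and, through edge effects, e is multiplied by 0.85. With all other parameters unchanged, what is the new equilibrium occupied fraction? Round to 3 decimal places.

Balance c(1−p*) = e gives e = 0.50×(1 − 0.42000) = 0.29000.
New p* = 0.91 − e/c = 0.91 − 0.24650/0.50000 = 0.41700.

0.417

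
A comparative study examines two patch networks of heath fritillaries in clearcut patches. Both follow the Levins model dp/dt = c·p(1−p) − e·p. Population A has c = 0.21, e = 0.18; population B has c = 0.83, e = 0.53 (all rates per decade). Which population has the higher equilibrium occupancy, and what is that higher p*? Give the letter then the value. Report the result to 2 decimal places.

A: p*_A = 1 − 0.18/0.21 = 0.1429.
B: p*_B = 1 − 0.53/0.83 = 0.3614.
B is higher at 0.3614.

B, 0.36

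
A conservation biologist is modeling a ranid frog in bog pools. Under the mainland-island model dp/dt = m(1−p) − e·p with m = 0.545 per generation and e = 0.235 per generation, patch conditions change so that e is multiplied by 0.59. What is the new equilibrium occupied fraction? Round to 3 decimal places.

Before: p* = 0.545/(0.545+0.235) = 0.6987.
After: m = 0.545, e = 0.13865; p* = 0.545/0.6837 = 0.7972.

0.797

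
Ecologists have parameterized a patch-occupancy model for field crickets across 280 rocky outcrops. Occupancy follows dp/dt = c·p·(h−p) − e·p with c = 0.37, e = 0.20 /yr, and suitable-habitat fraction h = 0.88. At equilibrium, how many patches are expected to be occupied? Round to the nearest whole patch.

p* = h − e/c = 0.88 − 0.5405 = 0.3395.
Expected occupied patches = N × p* = 280 × 0.3395 = 95.05 ≈ 95.

95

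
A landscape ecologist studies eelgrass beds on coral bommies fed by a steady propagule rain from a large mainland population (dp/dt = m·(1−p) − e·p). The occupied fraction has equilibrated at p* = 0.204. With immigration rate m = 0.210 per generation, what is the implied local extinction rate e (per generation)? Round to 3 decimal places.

0.819

At equilibrium m(1−p*) = e·p*, so e = m(1−p*)/p*.
e = 0.210 × 0.7960 / 0.204 = 0.8194.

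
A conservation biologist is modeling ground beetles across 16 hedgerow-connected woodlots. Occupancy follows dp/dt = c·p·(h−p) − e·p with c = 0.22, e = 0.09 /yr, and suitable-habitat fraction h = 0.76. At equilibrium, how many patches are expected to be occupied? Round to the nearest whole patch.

p* = h − e/c = 0.76 − 0.4091 = 0.3509.
Expected occupied patches = N × p* = 16 × 0.3509 = 5.61 ≈ 6.

6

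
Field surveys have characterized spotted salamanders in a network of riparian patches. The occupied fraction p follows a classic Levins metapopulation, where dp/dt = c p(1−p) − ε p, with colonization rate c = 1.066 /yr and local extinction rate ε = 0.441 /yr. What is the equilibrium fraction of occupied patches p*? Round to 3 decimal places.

At equilibrium, colonization balances extinction: c·p*·(1−p*) = ε·p*.
So p* = 1 − ε/c = 1 − 0.441/1.066 = 1 − 0.4137 = 0.5863.

0.586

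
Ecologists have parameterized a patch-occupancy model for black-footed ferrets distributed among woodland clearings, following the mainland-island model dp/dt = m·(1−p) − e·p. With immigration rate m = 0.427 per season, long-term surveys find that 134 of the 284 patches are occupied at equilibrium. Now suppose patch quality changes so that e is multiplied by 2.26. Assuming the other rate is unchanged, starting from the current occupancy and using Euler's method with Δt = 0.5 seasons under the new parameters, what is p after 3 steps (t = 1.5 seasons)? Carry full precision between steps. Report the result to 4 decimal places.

0.2861

Observed p* = 134/284 = 0.47183.
Balance m(1−p*) = e·p* gives e = m(1−p*)/p* = 0.427×0.52817/0.47183 = 0.47799.
Starting from p₀ = 0.47183; update p ← p + (dp/dt)·Δt with the new parameters.
p: 0.47183 → 0.32975  (Δp = -0.14208)
p: 0.32975 → 0.29474  (Δp = -0.03501)
p: 0.29474 → 0.28612  (Δp = -0.00862)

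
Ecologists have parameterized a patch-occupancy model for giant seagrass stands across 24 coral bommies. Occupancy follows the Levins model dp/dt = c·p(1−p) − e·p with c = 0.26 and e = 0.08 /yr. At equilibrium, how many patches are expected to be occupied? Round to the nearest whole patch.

p* = 1 − e/c = 1 − 0.08/0.26 = 0.6923.
Expected occupied patches = N × p* = 24 × 0.6923 = 16.62 ≈ 17.

17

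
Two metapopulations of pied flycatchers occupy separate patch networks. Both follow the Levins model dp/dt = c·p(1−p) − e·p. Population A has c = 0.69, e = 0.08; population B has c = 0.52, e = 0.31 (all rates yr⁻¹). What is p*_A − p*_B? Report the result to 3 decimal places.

A: p*_A = 1 − 0.08/0.69 = 0.8841.
B: p*_B = 1 − 0.31/0.52 = 0.4038.
p*_A − p*_B = 0.8841 − 0.4038 = 0.4802.

0.480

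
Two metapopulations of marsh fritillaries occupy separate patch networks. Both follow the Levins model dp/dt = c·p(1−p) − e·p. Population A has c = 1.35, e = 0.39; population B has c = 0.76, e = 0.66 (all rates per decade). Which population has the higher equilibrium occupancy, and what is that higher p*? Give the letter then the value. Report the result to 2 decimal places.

A, 0.71

A: p*_A = 1 − 0.39/1.35 = 0.7111.
B: p*_B = 1 − 0.66/0.76 = 0.1316.
A is higher at 0.7111.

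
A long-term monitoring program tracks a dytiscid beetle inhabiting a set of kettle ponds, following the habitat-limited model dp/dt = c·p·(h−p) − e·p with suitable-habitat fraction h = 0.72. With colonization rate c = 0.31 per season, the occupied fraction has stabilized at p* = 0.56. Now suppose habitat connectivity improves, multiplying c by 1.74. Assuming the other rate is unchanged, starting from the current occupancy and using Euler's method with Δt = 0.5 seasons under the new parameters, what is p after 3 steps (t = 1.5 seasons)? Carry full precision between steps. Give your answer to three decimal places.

Balance c(h−p*) = e gives e = 0.31×(0.72 − 0.56000) = 0.04960.
Starting from p₀ = 0.56000; update p ← p + (dp/dt)·Δt with the new parameters.
t = 0.5: p = 0.56000 + (+0.01028) = 0.57028
t = 1: p = 0.57028 + (+0.00889) = 0.57916
t = 1.5: p = 0.57916 + (+0.00764) = 0.58680

0.587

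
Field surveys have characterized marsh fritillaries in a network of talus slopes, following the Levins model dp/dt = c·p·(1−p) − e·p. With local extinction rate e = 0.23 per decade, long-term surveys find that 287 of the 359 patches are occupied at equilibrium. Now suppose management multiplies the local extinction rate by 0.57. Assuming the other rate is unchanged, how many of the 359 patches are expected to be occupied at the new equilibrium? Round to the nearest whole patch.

318

Observed p* = 287/359 = 0.79944.
Balance c(1−p*) = e gives c = e/(1 − 0.79944) = 0.23/0.20056 = 1.14679.
New p* = 1 − e/c = 1 − 0.13110/1.14679 = 0.88568.
Expected occupied = 359 × 0.88568 = 317.96 ≈ 318.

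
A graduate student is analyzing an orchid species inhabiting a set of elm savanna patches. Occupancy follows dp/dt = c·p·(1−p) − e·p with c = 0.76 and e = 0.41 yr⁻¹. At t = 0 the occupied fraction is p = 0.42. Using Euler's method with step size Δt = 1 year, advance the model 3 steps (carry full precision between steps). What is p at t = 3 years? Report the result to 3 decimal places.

0.448

Update rule: p ← p + [c·p·(1−p) − e·p]·Δt with Δt = 1.
step 1: Δp = +0.01294, p = 0.43294
step 2: Δp = +0.00908, p = 0.44201
step 3: Δp = +0.00622, p = 0.44823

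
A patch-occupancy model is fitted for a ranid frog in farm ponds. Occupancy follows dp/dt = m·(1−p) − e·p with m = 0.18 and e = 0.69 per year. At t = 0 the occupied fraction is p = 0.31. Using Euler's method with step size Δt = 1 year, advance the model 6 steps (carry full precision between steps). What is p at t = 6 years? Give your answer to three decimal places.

0.207

Update rule: p ← p + [m·(1−p) − e·p]·Δt with Δt = 1.
step 1: Δp = -0.08970, p = 0.22030
step 2: Δp = -0.01166, p = 0.20864
step 3: Δp = -0.00152, p = 0.20712
step 4: Δp = -0.00020, p = 0.20693
step 5: Δp = -0.00003, p = 0.20690
step 6: Δp = -0.00000, p = 0.20690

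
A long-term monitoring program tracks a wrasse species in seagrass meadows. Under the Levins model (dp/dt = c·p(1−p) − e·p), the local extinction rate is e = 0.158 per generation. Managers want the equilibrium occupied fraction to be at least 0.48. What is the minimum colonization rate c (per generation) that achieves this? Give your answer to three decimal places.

0.304

p* = 1 − e/c ≥ 0.48 requires e/c ≤ 0.5200, i.e. c ≥ e/0.5200.
c_min = 0.158/0.5200 = 0.3038.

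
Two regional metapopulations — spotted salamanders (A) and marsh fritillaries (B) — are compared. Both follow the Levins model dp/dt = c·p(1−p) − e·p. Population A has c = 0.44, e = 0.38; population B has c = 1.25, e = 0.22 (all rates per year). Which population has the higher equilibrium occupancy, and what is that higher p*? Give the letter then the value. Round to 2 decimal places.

B, 0.82

A: p*_A = 1 − 0.38/0.44 = 0.1364.
B: p*_B = 1 − 0.22/1.25 = 0.8240.
B is higher at 0.8240.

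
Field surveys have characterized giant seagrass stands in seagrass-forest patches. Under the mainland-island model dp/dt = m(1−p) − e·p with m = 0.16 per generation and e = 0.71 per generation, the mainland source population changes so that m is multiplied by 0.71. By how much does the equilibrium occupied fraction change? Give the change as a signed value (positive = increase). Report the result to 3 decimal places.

-0.046

Before: p* = 0.16/(0.16+0.71) = 0.1839.
After: m = 0.1136, e = 0.71; p* = 0.1136/0.8236 = 0.1379.
Δp* = 0.1379 − 0.1839 = -0.0460.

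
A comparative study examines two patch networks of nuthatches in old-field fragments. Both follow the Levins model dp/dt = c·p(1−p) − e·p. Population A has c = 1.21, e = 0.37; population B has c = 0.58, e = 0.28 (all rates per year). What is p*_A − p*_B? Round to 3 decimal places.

A: p*_A = 1 − 0.37/1.21 = 0.6942.
B: p*_B = 1 − 0.28/0.58 = 0.5172.
p*_A − p*_B = 0.6942 − 0.5172 = 0.1770.

0.177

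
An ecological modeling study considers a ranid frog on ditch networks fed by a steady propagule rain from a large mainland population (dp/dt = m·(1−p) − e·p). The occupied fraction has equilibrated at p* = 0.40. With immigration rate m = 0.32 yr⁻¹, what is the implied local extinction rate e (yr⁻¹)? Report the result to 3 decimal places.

0.480

At equilibrium m(1−p*) = e·p*, so e = m(1−p*)/p*.
e = 0.32 × 0.6000 / 0.40 = 0.4800.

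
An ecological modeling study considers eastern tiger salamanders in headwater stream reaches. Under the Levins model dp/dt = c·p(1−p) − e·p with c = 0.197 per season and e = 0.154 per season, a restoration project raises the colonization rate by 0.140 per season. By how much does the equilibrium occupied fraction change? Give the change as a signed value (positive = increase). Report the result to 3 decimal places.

0.325

Before: p* = 1 − 0.154/0.197 = 0.2183.
After the change, c = 0.337, e = 0.154, so p* = 1 − 0.154/0.337 = 0.5430.
Δp* = 0.5430 − 0.2183 = +0.3248.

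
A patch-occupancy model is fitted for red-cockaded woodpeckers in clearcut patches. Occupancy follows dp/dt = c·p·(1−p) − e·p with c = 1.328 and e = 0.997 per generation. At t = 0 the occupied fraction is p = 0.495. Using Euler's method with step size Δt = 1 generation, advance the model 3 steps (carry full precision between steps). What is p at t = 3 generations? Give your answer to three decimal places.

0.278

Update rule: p ← p + [c·p·(1−p) − e·p]·Δt with Δt = 1.
p: 0.49500 → 0.33345  (Δp = -0.16155)
p: 0.33345 → 0.29616  (Δp = -0.03729)
p: 0.29616 → 0.27771  (Δp = -0.01845)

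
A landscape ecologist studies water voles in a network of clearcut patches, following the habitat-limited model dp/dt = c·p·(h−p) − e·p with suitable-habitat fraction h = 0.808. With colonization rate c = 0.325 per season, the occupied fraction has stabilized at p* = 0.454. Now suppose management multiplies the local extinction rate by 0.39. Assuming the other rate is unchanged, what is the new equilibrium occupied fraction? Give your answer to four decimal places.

0.6699

Balance c(h−p*) = e gives e = 0.325×(0.808 − 0.45400) = 0.11505.
New p* = 0.808 − e/c = 0.808 − 0.04487/0.32500 = 0.66994.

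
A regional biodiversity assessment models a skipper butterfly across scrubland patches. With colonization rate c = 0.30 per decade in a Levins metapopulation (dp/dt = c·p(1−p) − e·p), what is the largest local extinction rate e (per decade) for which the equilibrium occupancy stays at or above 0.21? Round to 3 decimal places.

1 − e/c ≥ 0.21 ⇒ e ≤ c(1 − 0.21) = 0.30 × 0.7900.
e_max = 0.2370.

0.237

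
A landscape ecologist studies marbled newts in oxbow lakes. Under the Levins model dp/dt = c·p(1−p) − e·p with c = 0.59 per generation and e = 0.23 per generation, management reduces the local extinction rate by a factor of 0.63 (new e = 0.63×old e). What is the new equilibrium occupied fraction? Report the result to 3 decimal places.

Before: p* = 1 − 0.23/0.59 = 0.6102.
After the change, c = 0.59, e = 0.1449, so p* = 1 − 0.1449/0.59 = 0.7544.

0.754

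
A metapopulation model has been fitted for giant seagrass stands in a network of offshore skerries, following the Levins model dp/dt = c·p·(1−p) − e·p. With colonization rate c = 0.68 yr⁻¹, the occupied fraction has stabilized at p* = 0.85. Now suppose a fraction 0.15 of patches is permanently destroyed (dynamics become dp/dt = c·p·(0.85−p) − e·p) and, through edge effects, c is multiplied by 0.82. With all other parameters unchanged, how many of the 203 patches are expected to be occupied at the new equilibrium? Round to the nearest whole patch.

Balance c(1−p*) = e gives e = 0.68×(1 − 0.85000) = 0.10200.
New p* = 0.85 − e/c = 0.85 − 0.10200/0.55760 = 0.66707.
Expected occupied = 203 × 0.66707 = 135.42 ≈ 135.

135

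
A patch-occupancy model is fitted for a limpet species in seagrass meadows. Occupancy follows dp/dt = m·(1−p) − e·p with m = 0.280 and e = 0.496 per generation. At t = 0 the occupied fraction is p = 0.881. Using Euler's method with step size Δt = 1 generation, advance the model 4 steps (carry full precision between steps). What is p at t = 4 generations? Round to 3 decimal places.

0.362

Update rule: p ← p + [m·(1−p) − e·p]·Δt with Δt = 1.
p: 0.88100 → 0.47734  (Δp = -0.40366)
p: 0.47734 → 0.38693  (Δp = -0.09042)
p: 0.38693 → 0.36667  (Δp = -0.02025)
p: 0.36667 → 0.36213  (Δp = -0.00454)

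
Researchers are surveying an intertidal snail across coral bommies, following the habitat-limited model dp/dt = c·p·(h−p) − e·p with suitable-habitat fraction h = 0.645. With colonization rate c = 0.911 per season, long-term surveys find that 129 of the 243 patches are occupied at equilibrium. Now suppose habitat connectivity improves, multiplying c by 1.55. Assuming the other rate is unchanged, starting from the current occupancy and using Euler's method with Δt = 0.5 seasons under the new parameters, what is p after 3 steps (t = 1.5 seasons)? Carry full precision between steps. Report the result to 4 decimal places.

Observed p* = 129/243 = 0.53086.
Balance c(h−p*) = e gives e = 0.911×(0.645 − 0.53086) = 0.10398.
Starting from p₀ = 0.53086; update p ← p + (dp/dt)·Δt with the new parameters.
t = 0.5: p = 0.53086 + (+0.01518) = 0.54604
t = 1: p = 0.54604 + (+0.00976) = 0.55581
t = 1.5: p = 0.55581 + (+0.00611) = 0.56191

0.5619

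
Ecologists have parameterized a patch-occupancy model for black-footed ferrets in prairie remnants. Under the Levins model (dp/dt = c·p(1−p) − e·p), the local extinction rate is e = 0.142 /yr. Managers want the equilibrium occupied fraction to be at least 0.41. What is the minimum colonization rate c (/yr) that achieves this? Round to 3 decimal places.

p* = 1 − e/c ≥ 0.41 requires e/c ≤ 0.5900, i.e. c ≥ e/0.5900.
c_min = 0.142/0.5900 = 0.2407.

0.241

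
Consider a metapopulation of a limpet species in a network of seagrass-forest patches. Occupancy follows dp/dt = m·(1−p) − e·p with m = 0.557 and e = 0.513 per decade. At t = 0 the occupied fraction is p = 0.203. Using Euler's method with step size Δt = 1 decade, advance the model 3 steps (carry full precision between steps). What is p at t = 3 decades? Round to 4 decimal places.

0.5207

Update rule: p ← p + [m·(1−p) − e·p]·Δt with Δt = 1.
  1  |  dp/dt·Δt = +0.339790  |  p_1 = 0.542790
  2  |  dp/dt·Δt = -0.023785  |  p_2 = 0.519005
  3  |  dp/dt·Δt = +0.001665  |  p_3 = 0.520670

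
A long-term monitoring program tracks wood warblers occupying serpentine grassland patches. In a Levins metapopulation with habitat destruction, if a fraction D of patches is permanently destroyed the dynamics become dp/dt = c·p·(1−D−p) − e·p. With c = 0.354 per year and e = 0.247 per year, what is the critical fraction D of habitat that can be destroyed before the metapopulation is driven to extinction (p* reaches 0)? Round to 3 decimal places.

The nontrivial equilibrium is p* = (1−D) − e/c; extinction occurs when this hits zero.
So D_crit = 1 − e/c = 1 − 0.247/0.354 = 1 − 0.6977 = 0.3023.
Note this equals the original equilibrium occupancy — the Levins extinction-debt result.

0.302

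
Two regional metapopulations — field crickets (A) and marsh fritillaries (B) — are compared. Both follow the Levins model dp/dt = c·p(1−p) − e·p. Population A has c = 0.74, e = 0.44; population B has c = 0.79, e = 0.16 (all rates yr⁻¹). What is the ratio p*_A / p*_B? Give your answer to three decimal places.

0.508

A: p*_A = 1 − 0.44/0.74 = 0.4054.
B: p*_B = 1 − 0.16/0.79 = 0.7975.
p*_A / p*_B = 0.4054/0.7975 = 0.5084.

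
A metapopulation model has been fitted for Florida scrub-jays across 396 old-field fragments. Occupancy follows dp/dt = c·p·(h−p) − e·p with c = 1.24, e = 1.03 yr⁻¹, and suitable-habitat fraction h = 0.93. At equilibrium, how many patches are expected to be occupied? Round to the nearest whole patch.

39

p* = h − e/c = 0.93 − 0.8306 = 0.0994.
Expected occupied patches = N × p* = 396 × 0.0994 = 39.34 ≈ 39.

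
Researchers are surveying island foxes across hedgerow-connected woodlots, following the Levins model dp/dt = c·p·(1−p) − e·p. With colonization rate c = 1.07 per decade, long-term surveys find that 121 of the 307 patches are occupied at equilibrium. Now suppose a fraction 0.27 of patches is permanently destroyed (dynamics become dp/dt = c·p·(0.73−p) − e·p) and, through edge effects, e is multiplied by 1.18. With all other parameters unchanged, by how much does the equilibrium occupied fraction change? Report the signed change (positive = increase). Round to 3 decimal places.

-0.379

Observed p* = 121/307 = 0.39414.
Balance c(1−p*) = e gives e = 1.07×(1 − 0.39414) = 0.64827.
New p* = 0.73 − e/c = 0.73 − 0.76496/1.07000 = 0.01508.
Δp* = 0.01508 − 0.39414 = -0.37906.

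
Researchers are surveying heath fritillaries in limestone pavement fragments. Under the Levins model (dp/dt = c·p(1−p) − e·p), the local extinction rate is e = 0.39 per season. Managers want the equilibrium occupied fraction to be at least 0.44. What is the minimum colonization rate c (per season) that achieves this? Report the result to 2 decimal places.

p* = 1 − e/c ≥ 0.44 requires e/c ≤ 0.5600, i.e. c ≥ e/0.5600.
c_min = 0.39/0.5600 = 0.6964.

0.70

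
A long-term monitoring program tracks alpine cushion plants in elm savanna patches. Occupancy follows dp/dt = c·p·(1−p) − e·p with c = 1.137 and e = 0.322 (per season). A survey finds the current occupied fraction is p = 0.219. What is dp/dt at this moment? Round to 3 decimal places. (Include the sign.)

Colonization term: c·p·(1−p) = 1.137×0.219×0.7810 = 0.19447.
Extinction term: e·p = 0.07052.
dp/dt = 0.19447 − 0.07052 = 0.12395.

0.124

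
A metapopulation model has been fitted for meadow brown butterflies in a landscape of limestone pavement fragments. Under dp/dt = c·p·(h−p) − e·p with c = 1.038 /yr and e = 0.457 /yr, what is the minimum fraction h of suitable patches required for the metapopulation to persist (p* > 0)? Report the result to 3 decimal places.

p* = h − e/c is positive only when h > e/c.
h_min = e/c = 0.457/1.038 = 0.4403.

0.440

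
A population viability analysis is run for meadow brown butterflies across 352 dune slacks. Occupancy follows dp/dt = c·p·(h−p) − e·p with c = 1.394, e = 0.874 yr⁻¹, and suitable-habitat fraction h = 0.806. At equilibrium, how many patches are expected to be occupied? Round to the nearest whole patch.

63

p* = h − e/c = 0.806 − 0.6270 = 0.1790.
Expected occupied patches = N × p* = 352 × 0.1790 = 63.02 ≈ 63.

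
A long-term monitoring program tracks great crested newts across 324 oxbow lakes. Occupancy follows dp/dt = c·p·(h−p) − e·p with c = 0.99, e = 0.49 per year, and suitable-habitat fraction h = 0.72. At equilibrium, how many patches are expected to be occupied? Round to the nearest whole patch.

p* = h − e/c = 0.72 − 0.4949 = 0.2251.
Expected occupied patches = N × p* = 324 × 0.2251 = 72.92 ≈ 73.

73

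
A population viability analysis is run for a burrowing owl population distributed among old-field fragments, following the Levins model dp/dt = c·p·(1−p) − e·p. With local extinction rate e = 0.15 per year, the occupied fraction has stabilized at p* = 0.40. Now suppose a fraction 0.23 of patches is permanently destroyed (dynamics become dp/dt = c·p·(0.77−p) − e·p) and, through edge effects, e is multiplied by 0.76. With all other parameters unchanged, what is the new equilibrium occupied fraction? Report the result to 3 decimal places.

0.314

Balance c(1−p*) = e gives c = e/(1 − 0.40000) = 0.15/0.60000 = 0.25000.
New p* = 0.77 − e/c = 0.77 − 0.11400/0.25000 = 0.31400.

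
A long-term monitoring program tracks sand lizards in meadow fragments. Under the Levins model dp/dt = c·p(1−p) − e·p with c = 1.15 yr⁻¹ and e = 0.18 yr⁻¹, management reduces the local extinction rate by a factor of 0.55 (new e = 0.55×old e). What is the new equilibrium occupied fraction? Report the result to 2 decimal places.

Before: p* = 1 − 0.18/1.15 = 0.8435.
After the change, c = 1.15, e = 0.099, so p* = 1 − 0.099/1.15 = 0.9139.

0.91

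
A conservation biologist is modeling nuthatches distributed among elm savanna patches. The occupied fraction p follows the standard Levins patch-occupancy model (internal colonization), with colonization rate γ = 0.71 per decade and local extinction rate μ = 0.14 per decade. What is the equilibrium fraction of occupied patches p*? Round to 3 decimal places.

Setting dp/dt = 0 and dividing through by p* gives γ·(1−p*) = μ.
So p* = 1 − μ/γ = 1 − 0.14/0.71 = 1 − 0.1972 = 0.8028.

0.803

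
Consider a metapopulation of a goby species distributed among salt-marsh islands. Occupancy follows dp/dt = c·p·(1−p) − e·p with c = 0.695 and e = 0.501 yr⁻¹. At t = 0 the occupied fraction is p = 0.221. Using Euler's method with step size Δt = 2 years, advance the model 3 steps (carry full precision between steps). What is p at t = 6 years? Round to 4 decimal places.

Update rule: p ← p + [c·p·(1−p) − e·p]·Δt with Δt = 2.
step 1: Δp = +0.01786, p = 0.23886
step 2: Δp = +0.01337, p = 0.25223
step 3: Δp = +0.00943, p = 0.26166

0.2617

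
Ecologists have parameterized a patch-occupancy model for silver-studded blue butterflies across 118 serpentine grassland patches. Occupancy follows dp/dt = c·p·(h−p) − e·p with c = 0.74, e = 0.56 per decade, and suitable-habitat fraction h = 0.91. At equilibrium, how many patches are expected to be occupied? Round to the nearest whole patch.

18

p* = h − e/c = 0.91 − 0.7568 = 0.1532.
Expected occupied patches = N × p* = 118 × 0.1532 = 18.08 ≈ 18.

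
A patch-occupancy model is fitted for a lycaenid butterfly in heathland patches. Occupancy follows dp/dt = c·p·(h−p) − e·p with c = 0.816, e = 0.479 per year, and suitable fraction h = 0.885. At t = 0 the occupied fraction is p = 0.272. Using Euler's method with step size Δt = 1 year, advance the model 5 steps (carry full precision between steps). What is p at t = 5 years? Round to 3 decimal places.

Update rule: p ← p + [c·p·(h−p) − e·p]·Δt with Δt = 1.
p: 0.27200 → 0.27777  (Δp = +0.00577)
p: 0.27777 → 0.28235  (Δp = +0.00458)
p: 0.28235 → 0.28596  (Δp = +0.00360)
p: 0.28596 → 0.28876  (Δp = +0.00281)
p: 0.28876 → 0.29094  (Δp = +0.00217)

0.291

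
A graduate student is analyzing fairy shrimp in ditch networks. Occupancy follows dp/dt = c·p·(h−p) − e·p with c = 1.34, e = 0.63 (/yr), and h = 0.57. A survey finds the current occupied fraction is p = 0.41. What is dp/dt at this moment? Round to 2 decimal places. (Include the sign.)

-0.17

Colonization term: c·p·(h−p) = 1.34×0.41×0.1600 = 0.08790.
Extinction term: e·p = 0.25830.
dp/dt = 0.08790 − 0.25830 = -0.17040.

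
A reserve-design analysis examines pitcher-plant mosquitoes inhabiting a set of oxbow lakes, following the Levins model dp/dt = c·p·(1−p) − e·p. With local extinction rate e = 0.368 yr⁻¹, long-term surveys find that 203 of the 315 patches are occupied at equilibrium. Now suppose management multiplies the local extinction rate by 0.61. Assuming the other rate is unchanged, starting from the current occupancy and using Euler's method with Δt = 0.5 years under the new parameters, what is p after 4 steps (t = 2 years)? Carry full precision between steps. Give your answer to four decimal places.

0.7603

Observed p* = 203/315 = 0.64444.
Balance c(1−p*) = e gives c = e/(1 − 0.64444) = 0.368/0.35556 = 1.03500.
Starting from p₀ = 0.64444; update p ← p + (dp/dt)·Δt with the new parameters.
t = 0.5: p = 0.64444 + (+0.04625) = 0.69069
t = 1: p = 0.69069 + (+0.03303) = 0.72372
t = 1.5: p = 0.72372 + (+0.02224) = 0.74597
t = 2: p = 0.74597 + (+0.01434) = 0.76031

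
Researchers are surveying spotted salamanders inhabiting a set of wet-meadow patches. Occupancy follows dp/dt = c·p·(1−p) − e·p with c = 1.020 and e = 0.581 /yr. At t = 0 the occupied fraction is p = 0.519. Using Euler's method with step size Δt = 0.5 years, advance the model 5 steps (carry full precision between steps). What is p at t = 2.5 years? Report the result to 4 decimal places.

Update rule: p ← p + [c·p·(1−p) − e·p]·Δt with Δt = 0.5.
  1  |  dp/dt·Δt = -0.023454  |  p_1 = 0.495546
  2  |  dp/dt·Δt = -0.016466  |  p_2 = 0.479080
  3  |  dp/dt·Δt = -0.011896  |  p_3 = 0.467184
  4  |  dp/dt·Δt = -0.008766  |  p_4 = 0.458418
  5  |  dp/dt·Δt = -0.006552  |  p_5 = 0.451866

0.4519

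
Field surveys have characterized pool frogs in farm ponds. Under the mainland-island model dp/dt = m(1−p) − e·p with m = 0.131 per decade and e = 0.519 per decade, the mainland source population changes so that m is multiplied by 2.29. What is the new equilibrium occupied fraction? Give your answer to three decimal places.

Before: p* = 0.131/(0.131+0.519) = 0.2015.
After: m = 0.29999, e = 0.519; p* = 0.29999/0.8190 = 0.3663.

0.366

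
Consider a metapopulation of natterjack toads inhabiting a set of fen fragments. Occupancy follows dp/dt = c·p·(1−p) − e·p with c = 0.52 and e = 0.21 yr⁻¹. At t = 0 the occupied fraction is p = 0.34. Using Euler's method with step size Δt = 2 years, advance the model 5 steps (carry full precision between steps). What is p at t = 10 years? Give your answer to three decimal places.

0.589

Update rule: p ← p + [c·p·(1−p) − e·p]·Δt with Δt = 2.
step 1: Δp = +0.09058, p = 0.43058
step 2: Δp = +0.07415, p = 0.50472
step 3: Δp = +0.04799, p = 0.55272
step 4: Δp = +0.02497, p = 0.57768
step 5: Δp = +0.01110, p = 0.58878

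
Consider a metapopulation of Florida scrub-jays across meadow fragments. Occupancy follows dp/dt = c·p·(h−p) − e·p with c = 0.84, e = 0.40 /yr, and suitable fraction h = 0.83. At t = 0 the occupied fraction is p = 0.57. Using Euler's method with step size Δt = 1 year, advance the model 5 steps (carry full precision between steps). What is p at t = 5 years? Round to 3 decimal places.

0.374

Update rule: p ← p + [c·p·(h−p) − e·p]·Δt with Δt = 1.
step 1: Δp = -0.10351, p = 0.46649
step 2: Δp = -0.04415, p = 0.42233
step 3: Δp = -0.02431, p = 0.39802
step 4: Δp = -0.01478, p = 0.38324
step 5: Δp = -0.00947, p = 0.37377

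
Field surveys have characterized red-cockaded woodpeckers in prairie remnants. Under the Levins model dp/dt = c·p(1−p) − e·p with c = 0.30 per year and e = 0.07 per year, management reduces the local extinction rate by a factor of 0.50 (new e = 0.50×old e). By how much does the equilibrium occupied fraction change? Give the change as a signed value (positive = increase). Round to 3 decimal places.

0.117

Before: p* = 1 − 0.07/0.30 = 0.7667.
After the change, c = 0.3, e = 0.035, so p* = 1 − 0.035/0.3 = 0.8833.
Δp* = 0.8833 − 0.7667 = +0.1167.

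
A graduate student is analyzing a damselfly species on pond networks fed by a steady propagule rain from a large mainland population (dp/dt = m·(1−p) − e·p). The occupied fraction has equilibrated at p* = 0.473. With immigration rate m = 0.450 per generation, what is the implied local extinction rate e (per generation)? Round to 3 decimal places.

0.501

At equilibrium m(1−p*) = e·p*, so e = m(1−p*)/p*.
e = 0.450 × 0.5270 / 0.473 = 0.5014.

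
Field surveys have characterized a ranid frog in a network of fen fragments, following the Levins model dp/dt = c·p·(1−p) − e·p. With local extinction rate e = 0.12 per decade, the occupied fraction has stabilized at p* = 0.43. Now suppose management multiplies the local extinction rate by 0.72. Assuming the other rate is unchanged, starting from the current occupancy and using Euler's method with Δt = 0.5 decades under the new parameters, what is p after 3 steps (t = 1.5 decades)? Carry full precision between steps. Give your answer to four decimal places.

0.4510

Balance c(1−p*) = e gives c = e/(1 − 0.43000) = 0.12/0.57000 = 0.21053.
Starting from p₀ = 0.43000; update p ← p + (dp/dt)·Δt with the new parameters.
t = 0.5: p = 0.43000 + (+0.00722) = 0.43722
t = 1: p = 0.43722 + (+0.00701) = 0.44424
t = 1.5: p = 0.44424 + (+0.00680) = 0.45103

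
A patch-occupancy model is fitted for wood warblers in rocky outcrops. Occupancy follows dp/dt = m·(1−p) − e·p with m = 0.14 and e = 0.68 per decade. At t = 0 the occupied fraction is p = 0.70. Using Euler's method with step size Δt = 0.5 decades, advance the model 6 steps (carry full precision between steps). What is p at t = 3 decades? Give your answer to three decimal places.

Update rule: p ← p + [m·(1−p) − e·p]·Δt with Δt = 0.5.
  1  |  dp/dt·Δt = -0.217000  |  p_1 = 0.483000
  2  |  dp/dt·Δt = -0.128030  |  p_2 = 0.354970
  3  |  dp/dt·Δt = -0.075538  |  p_3 = 0.279432
  4  |  dp/dt·Δt = -0.044567  |  p_4 = 0.234865
  5  |  dp/dt·Δt = -0.026295  |  p_5 = 0.208570
  6  |  dp/dt·Δt = -0.015514  |  p_6 = 0.193057

0.193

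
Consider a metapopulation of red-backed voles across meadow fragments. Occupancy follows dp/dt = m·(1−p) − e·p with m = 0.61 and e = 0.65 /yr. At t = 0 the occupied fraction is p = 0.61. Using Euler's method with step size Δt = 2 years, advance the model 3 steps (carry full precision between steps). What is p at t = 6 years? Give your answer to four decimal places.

Update rule: p ← p + [m·(1−p) − e·p]·Δt with Δt = 2.
step 1: Δp = -0.31720, p = 0.29280
step 2: Δp = +0.48214, p = 0.77494
step 3: Δp = -0.73286, p = 0.04209

0.0421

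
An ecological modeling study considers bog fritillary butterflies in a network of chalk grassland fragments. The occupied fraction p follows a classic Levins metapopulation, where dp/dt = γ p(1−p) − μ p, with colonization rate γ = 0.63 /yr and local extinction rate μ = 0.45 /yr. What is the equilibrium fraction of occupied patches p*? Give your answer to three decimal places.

At equilibrium, colonization balances extinction: γ·p*·(1−p*) = μ·p*.
So p* = 1 − μ/γ = 1 − 0.45/0.63 = 1 − 0.7143 = 0.2857.

0.286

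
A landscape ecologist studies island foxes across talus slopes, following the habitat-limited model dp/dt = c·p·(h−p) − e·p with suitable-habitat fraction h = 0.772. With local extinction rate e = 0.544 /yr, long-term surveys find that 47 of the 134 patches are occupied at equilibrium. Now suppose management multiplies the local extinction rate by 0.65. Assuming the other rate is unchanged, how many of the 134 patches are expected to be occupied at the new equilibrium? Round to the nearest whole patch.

67

Observed p* = 47/134 = 0.35075.
Balance c(h−p*) = e gives c = e/(0.772 − 0.35075) = 0.544/0.42125 = 1.29139.
New p* = 0.772 − e/c = 0.772 − 0.35360/1.29139 = 0.49819.
Expected occupied = 134 × 0.49819 = 66.76 ≈ 67.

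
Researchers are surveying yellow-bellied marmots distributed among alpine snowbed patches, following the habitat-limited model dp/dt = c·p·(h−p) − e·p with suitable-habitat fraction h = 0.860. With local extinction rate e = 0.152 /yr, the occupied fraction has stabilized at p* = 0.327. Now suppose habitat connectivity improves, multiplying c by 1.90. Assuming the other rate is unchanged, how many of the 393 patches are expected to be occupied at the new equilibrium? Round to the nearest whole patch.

Balance c(h−p*) = e gives c = e/(0.86 − 0.32700) = 0.152/0.53300 = 0.28518.
New p* = 0.86 − e/c = 0.86 − 0.15200/0.54184 = 0.57947.
Expected occupied = 393 × 0.57947 = 227.73 ≈ 228.

228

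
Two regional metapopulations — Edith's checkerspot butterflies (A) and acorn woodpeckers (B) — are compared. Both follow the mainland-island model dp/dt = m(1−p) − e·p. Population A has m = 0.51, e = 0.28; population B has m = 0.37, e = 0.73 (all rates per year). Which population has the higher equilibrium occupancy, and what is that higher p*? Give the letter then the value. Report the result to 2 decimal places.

A, 0.65

A: p*_A = m/(m+e) = 0.51/0.7900 = 0.6456.
B: p*_B = 0.37/1.1000 = 0.3364.
A is higher at 0.6456.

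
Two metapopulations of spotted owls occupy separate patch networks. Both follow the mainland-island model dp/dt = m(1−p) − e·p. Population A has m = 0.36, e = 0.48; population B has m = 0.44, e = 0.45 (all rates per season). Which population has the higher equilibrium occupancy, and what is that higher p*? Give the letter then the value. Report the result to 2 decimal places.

A: p*_A = m/(m+e) = 0.36/0.8400 = 0.4286.
B: p*_B = 0.44/0.8900 = 0.4944.
B is higher at 0.4944.

B, 0.49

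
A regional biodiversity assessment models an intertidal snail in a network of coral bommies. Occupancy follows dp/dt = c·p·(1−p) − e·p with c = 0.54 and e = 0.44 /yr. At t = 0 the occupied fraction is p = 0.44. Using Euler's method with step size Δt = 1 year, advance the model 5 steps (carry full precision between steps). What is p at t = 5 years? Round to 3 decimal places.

0.274

Update rule: p ← p + [c·p·(1−p) − e·p]·Δt with Δt = 1.
step 1: Δp = -0.06054, p = 0.37946
step 2: Δp = -0.03981, p = 0.33965
step 3: Δp = -0.02833, p = 0.31132
step 4: Δp = -0.02120, p = 0.29011
step 5: Δp = -0.01644, p = 0.27368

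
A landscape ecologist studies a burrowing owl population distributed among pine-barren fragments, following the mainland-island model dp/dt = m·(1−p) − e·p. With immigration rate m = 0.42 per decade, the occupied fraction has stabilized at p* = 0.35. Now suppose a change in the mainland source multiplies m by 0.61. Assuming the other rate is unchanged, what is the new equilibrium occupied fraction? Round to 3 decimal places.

0.247

Balance m(1−p*) = e·p* gives e = m(1−p*)/p* = 0.42×0.65000/0.35000 = 0.78000.
New p* = m/(m+e) = 0.25620/(0.25620+0.78000) = 0.24725.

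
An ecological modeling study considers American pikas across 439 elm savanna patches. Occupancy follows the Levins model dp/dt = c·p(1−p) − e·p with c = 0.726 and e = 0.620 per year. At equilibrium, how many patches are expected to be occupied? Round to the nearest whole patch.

p* = 1 − e/c = 1 − 0.620/0.726 = 0.1460.
Expected occupied patches = N × p* = 439 × 0.1460 = 64.10 ≈ 64.

64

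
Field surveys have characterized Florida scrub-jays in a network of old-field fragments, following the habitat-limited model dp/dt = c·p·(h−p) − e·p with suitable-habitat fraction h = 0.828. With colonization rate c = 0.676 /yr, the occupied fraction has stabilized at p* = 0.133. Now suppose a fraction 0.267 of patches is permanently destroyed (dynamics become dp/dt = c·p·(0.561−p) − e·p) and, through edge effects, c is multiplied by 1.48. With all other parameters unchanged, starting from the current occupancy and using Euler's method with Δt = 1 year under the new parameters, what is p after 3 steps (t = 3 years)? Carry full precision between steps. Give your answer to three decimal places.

0.119

Balance c(h−p*) = e gives e = 0.676×(0.828 − 0.13300) = 0.46982.
Starting from p₀ = 0.13300; update p ← p + (dp/dt)·Δt with the new parameters.
  1  |  dp/dt·Δt = -0.005535  |  p_1 = 0.127465
  2  |  dp/dt·Δt = -0.004599  |  p_2 = 0.122867
  3  |  dp/dt·Δt = -0.003867  |  p_3 = 0.118999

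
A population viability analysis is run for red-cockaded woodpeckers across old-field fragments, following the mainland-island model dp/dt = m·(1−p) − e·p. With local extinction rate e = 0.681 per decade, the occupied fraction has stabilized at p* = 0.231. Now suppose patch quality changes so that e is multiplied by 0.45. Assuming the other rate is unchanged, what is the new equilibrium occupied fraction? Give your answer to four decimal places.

0.4003

Balance m(1−p*) = e·p* gives m = e·p*/(1−p*) = 0.681×0.23100/0.76900 = 0.20457.
New p* = m/(m+e) = 0.20457/(0.20457+0.30645) = 0.40032.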